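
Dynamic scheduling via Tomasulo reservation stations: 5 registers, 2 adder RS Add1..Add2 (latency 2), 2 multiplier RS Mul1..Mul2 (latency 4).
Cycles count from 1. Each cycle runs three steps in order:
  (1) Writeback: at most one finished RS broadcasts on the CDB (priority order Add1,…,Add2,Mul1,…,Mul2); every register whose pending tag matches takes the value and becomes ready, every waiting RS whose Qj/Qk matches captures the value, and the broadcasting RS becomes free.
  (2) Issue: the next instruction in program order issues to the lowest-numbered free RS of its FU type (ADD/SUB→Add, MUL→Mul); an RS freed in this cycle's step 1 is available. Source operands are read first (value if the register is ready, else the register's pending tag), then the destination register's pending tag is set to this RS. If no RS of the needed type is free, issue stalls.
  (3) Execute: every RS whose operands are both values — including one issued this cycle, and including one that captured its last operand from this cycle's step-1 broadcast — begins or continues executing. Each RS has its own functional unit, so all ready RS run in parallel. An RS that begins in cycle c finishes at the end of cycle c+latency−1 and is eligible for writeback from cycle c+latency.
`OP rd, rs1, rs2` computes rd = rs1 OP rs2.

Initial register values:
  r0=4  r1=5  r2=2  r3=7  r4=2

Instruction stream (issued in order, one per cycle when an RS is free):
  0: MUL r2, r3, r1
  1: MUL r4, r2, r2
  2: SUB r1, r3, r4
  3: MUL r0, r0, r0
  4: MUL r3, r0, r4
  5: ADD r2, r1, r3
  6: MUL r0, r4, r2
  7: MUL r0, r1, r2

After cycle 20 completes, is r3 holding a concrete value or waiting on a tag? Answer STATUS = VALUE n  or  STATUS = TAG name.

  c1: issue MUL r2<-Mul1  regs: r0:4,r1:5,r2:Mul1,r3:7,r4:2
  c2: issue MUL r4<-Mul2  regs: r0:4,r1:5,r2:Mul1,r3:7,r4:Mul2
  c3: issue SUB r1<-Add1  regs: r0:4,r1:Add1,r2:Mul1,r3:7,r4:Mul2
  c4: stall  regs: r0:4,r1:Add1,r2:Mul1,r3:7,r4:Mul2
  c5: CDB Mul1=35; issue MUL r0<-Mul1  regs: r0:Mul1,r1:Add1,r2:35,r3:7,r4:Mul2
  c6: stall  regs: r0:Mul1,r1:Add1,r2:35,r3:7,r4:Mul2
  c7: stall  regs: r0:Mul1,r1:Add1,r2:35,r3:7,r4:Mul2
  c8: stall  regs: r0:Mul1,r1:Add1,r2:35,r3:7,r4:Mul2
  c9: CDB Mul1=16; issue MUL r3<-Mul1  regs: r0:16,r1:Add1,r2:35,r3:Mul1,r4:Mul2
  c10: CDB Mul2=1225; issue ADD r2<-Add2  regs: r0:16,r1:Add1,r2:Add2,r3:Mul1,r4:1225
  c11: issue MUL r0<-Mul2  regs: r0:Mul2,r1:Add1,r2:Add2,r3:Mul1,r4:1225
  c12: CDB Add1=-1218; stall  regs: r0:Mul2,r1:-1218,r2:Add2,r3:Mul1,r4:1225
  c13: stall  regs: r0:Mul2,r1:-1218,r2:Add2,r3:Mul1,r4:1225
  c14: CDB Mul1=19600; issue MUL r0<-Mul1  regs: r0:Mul1,r1:-1218,r2:Add2,r3:19600,r4:1225
  c15: -  regs: r0:Mul1,r1:-1218,r2:Add2,r3:19600,r4:1225
  c16: CDB Add2=18382  regs: r0:Mul1,r1:-1218,r2:18382,r3:19600,r4:1225
  c17: -  regs: r0:Mul1,r1:-1218,r2:18382,r3:19600,r4:1225
  c18: -  regs: r0:Mul1,r1:-1218,r2:18382,r3:19600,r4:1225
  c19: -  regs: r0:Mul1,r1:-1218,r2:18382,r3:19600,r4:1225
  c20: CDB Mul1=-22389276  regs: r0:-22389276,r1:-1218,r2:18382,r3:19600,r4:1225

STATUS = VALUE 19600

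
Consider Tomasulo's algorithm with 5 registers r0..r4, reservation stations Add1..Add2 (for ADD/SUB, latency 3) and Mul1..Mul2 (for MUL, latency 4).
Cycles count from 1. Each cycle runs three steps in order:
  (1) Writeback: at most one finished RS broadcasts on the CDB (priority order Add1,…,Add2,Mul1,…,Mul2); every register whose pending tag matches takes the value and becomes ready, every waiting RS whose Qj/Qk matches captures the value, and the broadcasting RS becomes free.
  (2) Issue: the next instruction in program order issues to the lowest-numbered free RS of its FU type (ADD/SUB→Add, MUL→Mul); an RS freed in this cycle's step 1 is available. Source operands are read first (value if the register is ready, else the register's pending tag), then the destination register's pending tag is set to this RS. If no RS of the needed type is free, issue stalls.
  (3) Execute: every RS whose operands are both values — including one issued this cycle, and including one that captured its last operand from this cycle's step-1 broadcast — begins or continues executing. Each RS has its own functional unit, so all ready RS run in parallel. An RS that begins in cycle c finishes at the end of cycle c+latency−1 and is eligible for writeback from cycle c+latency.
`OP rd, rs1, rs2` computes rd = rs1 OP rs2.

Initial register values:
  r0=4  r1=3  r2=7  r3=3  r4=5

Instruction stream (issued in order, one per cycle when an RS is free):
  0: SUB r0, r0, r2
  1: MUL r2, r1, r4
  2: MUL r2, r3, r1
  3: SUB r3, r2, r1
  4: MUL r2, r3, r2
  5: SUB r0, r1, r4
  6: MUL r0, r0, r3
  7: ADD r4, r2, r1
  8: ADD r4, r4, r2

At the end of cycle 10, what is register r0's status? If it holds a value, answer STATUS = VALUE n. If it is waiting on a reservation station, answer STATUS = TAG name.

c1: issue SUB r0<-Add1 | r0:Add1,r1:3,r2:7,r3:3,r4:5
c2: issue MUL r2<-Mul1 | r0:Add1,r1:3,r2:Mul1,r3:3,r4:5
c3: issue MUL r2<-Mul2 | r0:Add1,r1:3,r2:Mul2,r3:3,r4:5
c4: CDB Add1=-3; issue SUB r3<-Add1 | r0:-3,r1:3,r2:Mul2,r3:Add1,r4:5
c5: stall | r0:-3,r1:3,r2:Mul2,r3:Add1,r4:5
c6: CDB Mul1=15; issue MUL r2<-Mul1 | r0:-3,r1:3,r2:Mul1,r3:Add1,r4:5
c7: CDB Mul2=9; issue SUB r0<-Add2 | r0:Add2,r1:3,r2:Mul1,r3:Add1,r4:5
c8: issue MUL r0<-Mul2 | r0:Mul2,r1:3,r2:Mul1,r3:Add1,r4:5
c9: stall | r0:Mul2,r1:3,r2:Mul1,r3:Add1,r4:5
c10: CDB Add1=6; issue ADD r4<-Add1 | r0:Mul2,r1:3,r2:Mul1,r3:6,r4:Add1

STATUS = TAG Mul2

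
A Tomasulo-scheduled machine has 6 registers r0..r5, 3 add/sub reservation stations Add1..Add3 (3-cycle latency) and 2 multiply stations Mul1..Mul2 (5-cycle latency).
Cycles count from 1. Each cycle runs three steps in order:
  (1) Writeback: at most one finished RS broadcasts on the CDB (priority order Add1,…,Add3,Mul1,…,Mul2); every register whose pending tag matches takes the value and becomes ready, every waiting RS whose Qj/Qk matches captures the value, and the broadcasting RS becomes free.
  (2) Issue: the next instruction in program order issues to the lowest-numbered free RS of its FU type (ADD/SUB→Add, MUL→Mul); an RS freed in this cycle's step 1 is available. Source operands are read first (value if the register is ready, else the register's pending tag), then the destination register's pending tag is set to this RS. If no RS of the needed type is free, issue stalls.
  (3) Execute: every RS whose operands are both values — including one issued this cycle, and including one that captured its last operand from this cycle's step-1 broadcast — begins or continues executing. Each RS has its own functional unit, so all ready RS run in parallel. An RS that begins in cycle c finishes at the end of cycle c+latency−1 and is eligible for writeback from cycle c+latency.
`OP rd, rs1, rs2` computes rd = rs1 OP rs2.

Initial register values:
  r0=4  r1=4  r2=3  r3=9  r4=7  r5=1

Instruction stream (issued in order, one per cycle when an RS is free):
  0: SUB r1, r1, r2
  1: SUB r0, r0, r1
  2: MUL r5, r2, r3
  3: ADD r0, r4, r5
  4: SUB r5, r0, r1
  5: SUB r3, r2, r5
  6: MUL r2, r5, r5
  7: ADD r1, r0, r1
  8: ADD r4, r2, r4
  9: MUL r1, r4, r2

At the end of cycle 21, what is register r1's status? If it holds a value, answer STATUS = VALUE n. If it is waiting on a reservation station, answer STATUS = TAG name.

STATUS = TAG Mul2

cycle 1: issue SUB r1<-Add1 // r0:4,r1:Add1,r2:3,r3:9,r4:7,r5:1
cycle 2: issue SUB r0<-Add2 // r0:Add2,r1:Add1,r2:3,r3:9,r4:7,r5:1
cycle 3: issue MUL r5<-Mul1 // r0:Add2,r1:Add1,r2:3,r3:9,r4:7,r5:Mul1
cycle 4: CDB Add1=1; issue ADD r0<-Add1 // r0:Add1,r1:1,r2:3,r3:9,r4:7,r5:Mul1
cycle 5: issue SUB r5<-Add3 // r0:Add1,r1:1,r2:3,r3:9,r4:7,r5:Add3
cycle 6: stall // r0:Add1,r1:1,r2:3,r3:9,r4:7,r5:Add3
cycle 7: CDB Add2=3; issue SUB r3<-Add2 // r0:Add1,r1:1,r2:3,r3:Add2,r4:7,r5:Add3
cycle 8: CDB Mul1=27; issue MUL r2<-Mul1 // r0:Add1,r1:1,r2:Mul1,r3:Add2,r4:7,r5:Add3
cycle 9: stall // r0:Add1,r1:1,r2:Mul1,r3:Add2,r4:7,r5:Add3
cycle 10: stall // r0:Add1,r1:1,r2:Mul1,r3:Add2,r4:7,r5:Add3
cycle 11: CDB Add1=34; issue ADD r1<-Add1 // r0:34,r1:Add1,r2:Mul1,r3:Add2,r4:7,r5:Add3
cycle 12: stall // r0:34,r1:Add1,r2:Mul1,r3:Add2,r4:7,r5:Add3
cycle 13: stall // r0:34,r1:Add1,r2:Mul1,r3:Add2,r4:7,r5:Add3
cycle 14: CDB Add1=35; issue ADD r4<-Add1 // r0:34,r1:35,r2:Mul1,r3:Add2,r4:Add1,r5:Add3
cycle 15: CDB Add3=33; issue MUL r1<-Mul2 // r0:34,r1:Mul2,r2:Mul1,r3:Add2,r4:Add1,r5:33
cycle 16: - // r0:34,r1:Mul2,r2:Mul1,r3:Add2,r4:Add1,r5:33
cycle 17: - // r0:34,r1:Mul2,r2:Mul1,r3:Add2,r4:Add1,r5:33
cycle 18: CDB Add2=-30 // r0:34,r1:Mul2,r2:Mul1,r3:-30,r4:Add1,r5:33
cycle 19: - // r0:34,r1:Mul2,r2:Mul1,r3:-30,r4:Add1,r5:33
cycle 20: CDB Mul1=1089 // r0:34,r1:Mul2,r2:1089,r3:-30,r4:Add1,r5:33
cycle 21: - // r0:34,r1:Mul2,r2:1089,r3:-30,r4:Add1,r5:33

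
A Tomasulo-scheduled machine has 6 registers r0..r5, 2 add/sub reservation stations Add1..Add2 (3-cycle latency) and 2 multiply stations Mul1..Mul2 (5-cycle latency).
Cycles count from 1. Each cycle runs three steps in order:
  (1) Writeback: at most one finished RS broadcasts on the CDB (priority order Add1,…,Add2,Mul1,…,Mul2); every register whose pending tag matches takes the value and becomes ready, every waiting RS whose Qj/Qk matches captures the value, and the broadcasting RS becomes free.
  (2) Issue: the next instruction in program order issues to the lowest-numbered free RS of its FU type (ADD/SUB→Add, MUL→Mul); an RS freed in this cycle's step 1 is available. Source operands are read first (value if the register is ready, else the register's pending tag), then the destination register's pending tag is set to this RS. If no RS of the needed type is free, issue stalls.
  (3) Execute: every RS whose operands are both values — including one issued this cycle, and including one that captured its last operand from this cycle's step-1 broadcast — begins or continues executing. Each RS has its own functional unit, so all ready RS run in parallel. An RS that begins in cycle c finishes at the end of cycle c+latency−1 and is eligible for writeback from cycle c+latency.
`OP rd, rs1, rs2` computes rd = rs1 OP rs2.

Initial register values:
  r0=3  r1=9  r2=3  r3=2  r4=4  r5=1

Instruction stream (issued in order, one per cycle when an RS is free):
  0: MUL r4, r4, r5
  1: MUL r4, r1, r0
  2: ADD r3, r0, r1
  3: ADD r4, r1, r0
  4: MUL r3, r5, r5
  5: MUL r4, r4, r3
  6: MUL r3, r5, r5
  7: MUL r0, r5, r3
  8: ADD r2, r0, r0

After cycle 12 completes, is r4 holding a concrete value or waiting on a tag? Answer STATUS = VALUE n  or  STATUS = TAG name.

STATUS = TAG Mul2

  c1: issue MUL r4<-Mul1  regs: r0:3,r1:9,r2:3,r3:2,r4:Mul1,r5:1
  c2: issue MUL r4<-Mul2  regs: r0:3,r1:9,r2:3,r3:2,r4:Mul2,r5:1
  c3: issue ADD r3<-Add1  regs: r0:3,r1:9,r2:3,r3:Add1,r4:Mul2,r5:1
  c4: issue ADD r4<-Add2  regs: r0:3,r1:9,r2:3,r3:Add1,r4:Add2,r5:1
  c5: stall  regs: r0:3,r1:9,r2:3,r3:Add1,r4:Add2,r5:1
  c6: CDB Add1=12; stall  regs: r0:3,r1:9,r2:3,r3:12,r4:Add2,r5:1
  c7: CDB Add2=12; stall  regs: r0:3,r1:9,r2:3,r3:12,r4:12,r5:1
  c8: CDB Mul1=4; issue MUL r3<-Mul1  regs: r0:3,r1:9,r2:3,r3:Mul1,r4:12,r5:1
  c9: CDB Mul2=27; issue MUL r4<-Mul2  regs: r0:3,r1:9,r2:3,r3:Mul1,r4:Mul2,r5:1
  c10: stall  regs: r0:3,r1:9,r2:3,r3:Mul1,r4:Mul2,r5:1
  c11: stall  regs: r0:3,r1:9,r2:3,r3:Mul1,r4:Mul2,r5:1
  c12: stall  regs: r0:3,r1:9,r2:3,r3:Mul1,r4:Mul2,r5:1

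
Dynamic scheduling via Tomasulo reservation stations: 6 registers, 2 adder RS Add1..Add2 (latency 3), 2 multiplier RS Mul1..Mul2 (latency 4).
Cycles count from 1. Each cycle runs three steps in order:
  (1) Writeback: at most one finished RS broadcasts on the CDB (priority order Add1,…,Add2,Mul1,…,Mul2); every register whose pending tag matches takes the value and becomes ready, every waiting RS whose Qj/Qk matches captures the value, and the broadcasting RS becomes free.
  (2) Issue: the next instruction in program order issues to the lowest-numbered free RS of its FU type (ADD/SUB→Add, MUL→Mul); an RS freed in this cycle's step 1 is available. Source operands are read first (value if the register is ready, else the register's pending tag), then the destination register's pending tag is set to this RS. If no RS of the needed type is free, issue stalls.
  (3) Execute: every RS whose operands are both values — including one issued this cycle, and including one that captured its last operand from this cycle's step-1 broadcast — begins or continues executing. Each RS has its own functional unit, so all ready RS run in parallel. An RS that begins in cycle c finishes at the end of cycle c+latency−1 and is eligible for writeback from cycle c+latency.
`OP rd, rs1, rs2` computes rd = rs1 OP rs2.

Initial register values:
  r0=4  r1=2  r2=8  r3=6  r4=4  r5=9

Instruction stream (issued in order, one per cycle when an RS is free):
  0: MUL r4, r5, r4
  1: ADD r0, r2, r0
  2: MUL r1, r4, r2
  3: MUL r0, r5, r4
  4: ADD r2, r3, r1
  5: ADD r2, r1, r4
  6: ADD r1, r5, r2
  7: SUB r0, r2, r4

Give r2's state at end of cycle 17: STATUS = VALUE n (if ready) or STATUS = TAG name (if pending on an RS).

STATUS = VALUE 324

  c1: issue MUL r4<-Mul1  regs: r0:4,r1:2,r2:8,r3:6,r4:Mul1,r5:9
  c2: issue ADD r0<-Add1  regs: r0:Add1,r1:2,r2:8,r3:6,r4:Mul1,r5:9
  c3: issue MUL r1<-Mul2  regs: r0:Add1,r1:Mul2,r2:8,r3:6,r4:Mul1,r5:9
  c4: stall  regs: r0:Add1,r1:Mul2,r2:8,r3:6,r4:Mul1,r5:9
  c5: CDB Add1=12; stall  regs: r0:12,r1:Mul2,r2:8,r3:6,r4:Mul1,r5:9
  c6: CDB Mul1=36; issue MUL r0<-Mul1  regs: r0:Mul1,r1:Mul2,r2:8,r3:6,r4:36,r5:9
  c7: issue ADD r2<-Add1  regs: r0:Mul1,r1:Mul2,r2:Add1,r3:6,r4:36,r5:9
  c8: issue ADD r2<-Add2  regs: r0:Mul1,r1:Mul2,r2:Add2,r3:6,r4:36,r5:9
  c9: stall  regs: r0:Mul1,r1:Mul2,r2:Add2,r3:6,r4:36,r5:9
  c10: CDB Mul1=324; stall  regs: r0:324,r1:Mul2,r2:Add2,r3:6,r4:36,r5:9
  c11: CDB Mul2=288; stall  regs: r0:324,r1:288,r2:Add2,r3:6,r4:36,r5:9
  c12: stall  regs: r0:324,r1:288,r2:Add2,r3:6,r4:36,r5:9
  c13: stall  regs: r0:324,r1:288,r2:Add2,r3:6,r4:36,r5:9
  c14: CDB Add1=294; issue ADD r1<-Add1  regs: r0:324,r1:Add1,r2:Add2,r3:6,r4:36,r5:9
  c15: CDB Add2=324; issue SUB r0<-Add2  regs: r0:Add2,r1:Add1,r2:324,r3:6,r4:36,r5:9
  c16: -  regs: r0:Add2,r1:Add1,r2:324,r3:6,r4:36,r5:9
  c17: -  regs: r0:Add2,r1:Add1,r2:324,r3:6,r4:36,r5:9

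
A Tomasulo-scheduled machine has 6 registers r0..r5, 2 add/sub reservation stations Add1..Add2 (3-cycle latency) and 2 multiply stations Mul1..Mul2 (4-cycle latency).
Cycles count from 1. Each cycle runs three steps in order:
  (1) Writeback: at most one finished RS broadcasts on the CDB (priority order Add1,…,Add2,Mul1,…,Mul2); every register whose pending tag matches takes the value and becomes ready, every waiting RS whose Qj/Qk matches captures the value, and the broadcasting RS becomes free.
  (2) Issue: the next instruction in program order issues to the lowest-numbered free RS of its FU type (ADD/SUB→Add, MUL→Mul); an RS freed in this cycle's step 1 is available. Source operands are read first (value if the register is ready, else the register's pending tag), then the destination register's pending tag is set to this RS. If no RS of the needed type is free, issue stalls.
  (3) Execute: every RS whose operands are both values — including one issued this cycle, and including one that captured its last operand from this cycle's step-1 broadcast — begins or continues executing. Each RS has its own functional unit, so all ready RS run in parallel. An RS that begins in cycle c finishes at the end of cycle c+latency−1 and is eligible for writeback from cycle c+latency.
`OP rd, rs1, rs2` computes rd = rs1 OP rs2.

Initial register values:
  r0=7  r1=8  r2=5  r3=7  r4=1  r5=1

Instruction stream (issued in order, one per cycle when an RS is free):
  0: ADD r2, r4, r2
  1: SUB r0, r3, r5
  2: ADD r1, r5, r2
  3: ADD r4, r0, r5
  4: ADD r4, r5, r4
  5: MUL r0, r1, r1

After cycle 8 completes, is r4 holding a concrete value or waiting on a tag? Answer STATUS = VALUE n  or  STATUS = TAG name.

STATUS = TAG Add1

cycle 1: issue ADD r2<-Add1 // r0:7,r1:8,r2:Add1,r3:7,r4:1,r5:1
cycle 2: issue SUB r0<-Add2 // r0:Add2,r1:8,r2:Add1,r3:7,r4:1,r5:1
cycle 3: stall // r0:Add2,r1:8,r2:Add1,r3:7,r4:1,r5:1
cycle 4: CDB Add1=6; issue ADD r1<-Add1 // r0:Add2,r1:Add1,r2:6,r3:7,r4:1,r5:1
cycle 5: CDB Add2=6; issue ADD r4<-Add2 // r0:6,r1:Add1,r2:6,r3:7,r4:Add2,r5:1
cycle 6: stall // r0:6,r1:Add1,r2:6,r3:7,r4:Add2,r5:1
cycle 7: CDB Add1=7; issue ADD r4<-Add1 // r0:6,r1:7,r2:6,r3:7,r4:Add1,r5:1
cycle 8: CDB Add2=7; issue MUL r0<-Mul1 // r0:Mul1,r1:7,r2:6,r3:7,r4:Add1,r5:1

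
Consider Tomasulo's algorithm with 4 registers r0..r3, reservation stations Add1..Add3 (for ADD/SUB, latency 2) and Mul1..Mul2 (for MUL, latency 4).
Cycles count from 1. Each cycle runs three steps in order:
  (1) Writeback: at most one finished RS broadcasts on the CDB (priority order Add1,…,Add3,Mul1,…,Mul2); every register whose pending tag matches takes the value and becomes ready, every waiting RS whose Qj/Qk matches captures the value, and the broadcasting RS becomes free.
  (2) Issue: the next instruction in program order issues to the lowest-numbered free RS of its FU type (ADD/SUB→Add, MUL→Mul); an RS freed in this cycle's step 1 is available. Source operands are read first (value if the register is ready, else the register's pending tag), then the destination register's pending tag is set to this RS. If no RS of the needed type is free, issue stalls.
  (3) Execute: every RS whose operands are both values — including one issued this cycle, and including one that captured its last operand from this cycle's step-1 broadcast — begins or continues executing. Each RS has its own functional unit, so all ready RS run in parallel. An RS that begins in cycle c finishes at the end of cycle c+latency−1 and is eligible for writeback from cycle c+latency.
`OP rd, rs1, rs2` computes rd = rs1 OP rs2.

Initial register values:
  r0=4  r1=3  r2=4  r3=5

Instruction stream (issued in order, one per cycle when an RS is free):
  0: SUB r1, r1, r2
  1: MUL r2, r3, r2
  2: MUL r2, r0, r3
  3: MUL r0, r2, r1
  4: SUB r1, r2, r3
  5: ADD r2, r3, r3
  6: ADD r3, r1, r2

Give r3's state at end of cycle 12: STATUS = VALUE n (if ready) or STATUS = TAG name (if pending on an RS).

STATUS = VALUE 25

cycle 1: issue SUB r1<-Add1 // r0:4,r1:Add1,r2:4,r3:5
cycle 2: issue MUL r2<-Mul1 // r0:4,r1:Add1,r2:Mul1,r3:5
cycle 3: CDB Add1=-1; issue MUL r2<-Mul2 // r0:4,r1:-1,r2:Mul2,r3:5
cycle 4: stall // r0:4,r1:-1,r2:Mul2,r3:5
cycle 5: stall // r0:4,r1:-1,r2:Mul2,r3:5
cycle 6: CDB Mul1=20; issue MUL r0<-Mul1 // r0:Mul1,r1:-1,r2:Mul2,r3:5
cycle 7: CDB Mul2=20; issue SUB r1<-Add1 // r0:Mul1,r1:Add1,r2:20,r3:5
cycle 8: issue ADD r2<-Add2 // r0:Mul1,r1:Add1,r2:Add2,r3:5
cycle 9: CDB Add1=15; issue ADD r3<-Add1 // r0:Mul1,r1:15,r2:Add2,r3:Add1
cycle 10: CDB Add2=10 // r0:Mul1,r1:15,r2:10,r3:Add1
cycle 11: CDB Mul1=-20 // r0:-20,r1:15,r2:10,r3:Add1
cycle 12: CDB Add1=25 // r0:-20,r1:15,r2:10,r3:25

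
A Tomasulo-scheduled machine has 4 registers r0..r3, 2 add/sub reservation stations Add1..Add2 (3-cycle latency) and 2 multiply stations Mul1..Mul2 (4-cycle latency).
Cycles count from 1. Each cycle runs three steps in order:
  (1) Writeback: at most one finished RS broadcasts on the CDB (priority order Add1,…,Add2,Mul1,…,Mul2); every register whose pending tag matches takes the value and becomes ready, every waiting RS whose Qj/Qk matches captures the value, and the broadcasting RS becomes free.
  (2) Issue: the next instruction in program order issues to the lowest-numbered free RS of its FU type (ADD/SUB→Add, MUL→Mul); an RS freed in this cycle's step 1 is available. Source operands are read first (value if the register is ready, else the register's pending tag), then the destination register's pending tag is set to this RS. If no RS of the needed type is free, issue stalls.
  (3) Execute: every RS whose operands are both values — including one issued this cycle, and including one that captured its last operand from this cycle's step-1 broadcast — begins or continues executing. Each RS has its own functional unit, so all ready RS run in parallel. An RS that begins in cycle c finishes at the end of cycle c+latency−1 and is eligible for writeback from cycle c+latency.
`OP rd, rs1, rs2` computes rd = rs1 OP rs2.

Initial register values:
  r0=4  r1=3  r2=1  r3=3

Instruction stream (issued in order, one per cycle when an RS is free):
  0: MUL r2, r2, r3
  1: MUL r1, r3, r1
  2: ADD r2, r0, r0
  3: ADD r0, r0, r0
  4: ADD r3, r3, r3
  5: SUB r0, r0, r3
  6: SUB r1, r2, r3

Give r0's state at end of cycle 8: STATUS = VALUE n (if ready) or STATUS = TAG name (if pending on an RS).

STATUS = TAG Add2

c1: issue MUL r2<-Mul1 | r0:4,r1:3,r2:Mul1,r3:3
c2: issue MUL r1<-Mul2 | r0:4,r1:Mul2,r2:Mul1,r3:3
c3: issue ADD r2<-Add1 | r0:4,r1:Mul2,r2:Add1,r3:3
c4: issue ADD r0<-Add2 | r0:Add2,r1:Mul2,r2:Add1,r3:3
c5: CDB Mul1=3; stall | r0:Add2,r1:Mul2,r2:Add1,r3:3
c6: CDB Add1=8; issue ADD r3<-Add1 | r0:Add2,r1:Mul2,r2:8,r3:Add1
c7: CDB Add2=8; issue SUB r0<-Add2 | r0:Add2,r1:Mul2,r2:8,r3:Add1
c8: CDB Mul2=9; stall | r0:Add2,r1:9,r2:8,r3:Add1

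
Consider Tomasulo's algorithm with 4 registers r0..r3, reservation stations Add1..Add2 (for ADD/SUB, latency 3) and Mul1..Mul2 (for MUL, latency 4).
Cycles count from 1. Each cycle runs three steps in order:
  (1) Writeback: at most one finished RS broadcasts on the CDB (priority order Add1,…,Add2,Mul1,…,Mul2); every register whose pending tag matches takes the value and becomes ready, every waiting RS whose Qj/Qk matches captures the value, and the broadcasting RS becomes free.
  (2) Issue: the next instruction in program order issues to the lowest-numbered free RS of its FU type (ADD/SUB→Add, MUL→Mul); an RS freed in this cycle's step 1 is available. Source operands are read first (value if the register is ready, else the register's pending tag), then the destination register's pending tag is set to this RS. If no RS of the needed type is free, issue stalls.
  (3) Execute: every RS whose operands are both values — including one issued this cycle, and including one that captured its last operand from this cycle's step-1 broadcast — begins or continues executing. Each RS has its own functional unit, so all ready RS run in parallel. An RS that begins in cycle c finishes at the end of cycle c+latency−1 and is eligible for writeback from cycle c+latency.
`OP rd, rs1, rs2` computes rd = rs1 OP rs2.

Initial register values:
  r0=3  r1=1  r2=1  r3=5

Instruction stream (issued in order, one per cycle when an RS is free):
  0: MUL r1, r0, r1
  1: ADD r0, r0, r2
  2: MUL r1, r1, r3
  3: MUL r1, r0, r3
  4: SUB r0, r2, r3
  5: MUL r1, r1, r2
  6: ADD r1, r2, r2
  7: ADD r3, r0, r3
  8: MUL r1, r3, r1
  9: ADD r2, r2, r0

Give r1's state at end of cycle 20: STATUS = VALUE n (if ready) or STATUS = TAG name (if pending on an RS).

STATUS = VALUE 2

  c1: issue MUL r1<-Mul1  regs: r0:3,r1:Mul1,r2:1,r3:5
  c2: issue ADD r0<-Add1  regs: r0:Add1,r1:Mul1,r2:1,r3:5
  c3: issue MUL r1<-Mul2  regs: r0:Add1,r1:Mul2,r2:1,r3:5
  c4: stall  regs: r0:Add1,r1:Mul2,r2:1,r3:5
  c5: CDB Add1=4; stall  regs: r0:4,r1:Mul2,r2:1,r3:5
  c6: CDB Mul1=3; issue MUL r1<-Mul1  regs: r0:4,r1:Mul1,r2:1,r3:5
  c7: issue SUB r0<-Add1  regs: r0:Add1,r1:Mul1,r2:1,r3:5
  c8: stall  regs: r0:Add1,r1:Mul1,r2:1,r3:5
  c9: stall  regs: r0:Add1,r1:Mul1,r2:1,r3:5
  c10: CDB Add1=-4; stall  regs: r0:-4,r1:Mul1,r2:1,r3:5
  c11: CDB Mul1=20; issue MUL r1<-Mul1  regs: r0:-4,r1:Mul1,r2:1,r3:5
  c12: CDB Mul2=15; issue ADD r1<-Add1  regs: r0:-4,r1:Add1,r2:1,r3:5
  c13: issue ADD r3<-Add2  regs: r0:-4,r1:Add1,r2:1,r3:Add2
  c14: issue MUL r1<-Mul2  regs: r0:-4,r1:Mul2,r2:1,r3:Add2
  c15: CDB Add1=2; issue ADD r2<-Add1  regs: r0:-4,r1:Mul2,r2:Add1,r3:Add2
  c16: CDB Add2=1  regs: r0:-4,r1:Mul2,r2:Add1,r3:1
  c17: CDB Mul1=20  regs: r0:-4,r1:Mul2,r2:Add1,r3:1
  c18: CDB Add1=-3  regs: r0:-4,r1:Mul2,r2:-3,r3:1
  c19: -  regs: r0:-4,r1:Mul2,r2:-3,r3:1
  c20: CDB Mul2=2  regs: r0:-4,r1:2,r2:-3,r3:1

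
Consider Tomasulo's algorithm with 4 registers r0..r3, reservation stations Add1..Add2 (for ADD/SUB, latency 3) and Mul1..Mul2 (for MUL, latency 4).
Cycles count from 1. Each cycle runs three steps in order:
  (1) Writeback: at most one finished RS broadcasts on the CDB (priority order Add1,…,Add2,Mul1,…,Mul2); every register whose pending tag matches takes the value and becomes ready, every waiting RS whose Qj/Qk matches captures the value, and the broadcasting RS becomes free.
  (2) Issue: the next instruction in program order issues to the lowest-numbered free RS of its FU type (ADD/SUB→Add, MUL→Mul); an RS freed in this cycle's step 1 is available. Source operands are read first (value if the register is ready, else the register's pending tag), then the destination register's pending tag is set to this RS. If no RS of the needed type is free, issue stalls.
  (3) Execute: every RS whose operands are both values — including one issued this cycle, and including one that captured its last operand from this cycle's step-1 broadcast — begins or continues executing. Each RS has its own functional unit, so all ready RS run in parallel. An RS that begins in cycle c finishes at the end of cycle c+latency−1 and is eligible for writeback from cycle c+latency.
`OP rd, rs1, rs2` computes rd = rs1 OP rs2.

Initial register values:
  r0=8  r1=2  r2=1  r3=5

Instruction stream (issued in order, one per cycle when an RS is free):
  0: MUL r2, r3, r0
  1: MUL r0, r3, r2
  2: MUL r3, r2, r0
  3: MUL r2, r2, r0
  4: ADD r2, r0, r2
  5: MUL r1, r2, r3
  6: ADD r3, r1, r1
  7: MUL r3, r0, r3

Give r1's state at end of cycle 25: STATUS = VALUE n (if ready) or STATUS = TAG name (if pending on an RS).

c1: issue MUL r2<-Mul1 | r0:8,r1:2,r2:Mul1,r3:5
c2: issue MUL r0<-Mul2 | r0:Mul2,r1:2,r2:Mul1,r3:5
c3: stall | r0:Mul2,r1:2,r2:Mul1,r3:5
c4: stall | r0:Mul2,r1:2,r2:Mul1,r3:5
c5: CDB Mul1=40; issue MUL r3<-Mul1 | r0:Mul2,r1:2,r2:40,r3:Mul1
c6: stall | r0:Mul2,r1:2,r2:40,r3:Mul1
c7: stall | r0:Mul2,r1:2,r2:40,r3:Mul1
c8: stall | r0:Mul2,r1:2,r2:40,r3:Mul1
c9: CDB Mul2=200; issue MUL r2<-Mul2 | r0:200,r1:2,r2:Mul2,r3:Mul1
c10: issue ADD r2<-Add1 | r0:200,r1:2,r2:Add1,r3:Mul1
c11: stall | r0:200,r1:2,r2:Add1,r3:Mul1
c12: stall | r0:200,r1:2,r2:Add1,r3:Mul1
c13: CDB Mul1=8000; issue MUL r1<-Mul1 | r0:200,r1:Mul1,r2:Add1,r3:8000
c14: CDB Mul2=8000; issue ADD r3<-Add2 | r0:200,r1:Mul1,r2:Add1,r3:Add2
c15: issue MUL r3<-Mul2 | r0:200,r1:Mul1,r2:Add1,r3:Mul2
c16: - | r0:200,r1:Mul1,r2:Add1,r3:Mul2
c17: CDB Add1=8200 | r0:200,r1:Mul1,r2:8200,r3:Mul2
c18: - | r0:200,r1:Mul1,r2:8200,r3:Mul2
c19: - | r0:200,r1:Mul1,r2:8200,r3:Mul2
c20: - | r0:200,r1:Mul1,r2:8200,r3:Mul2
c21: CDB Mul1=65600000 | r0:200,r1:65600000,r2:8200,r3:Mul2
c22: - | r0:200,r1:65600000,r2:8200,r3:Mul2
c23: - | r0:200,r1:65600000,r2:8200,r3:Mul2
c24: CDB Add2=131200000 | r0:200,r1:65600000,r2:8200,r3:Mul2
c25: - | r0:200,r1:65600000,r2:8200,r3:Mul2

STATUS = VALUE 65600000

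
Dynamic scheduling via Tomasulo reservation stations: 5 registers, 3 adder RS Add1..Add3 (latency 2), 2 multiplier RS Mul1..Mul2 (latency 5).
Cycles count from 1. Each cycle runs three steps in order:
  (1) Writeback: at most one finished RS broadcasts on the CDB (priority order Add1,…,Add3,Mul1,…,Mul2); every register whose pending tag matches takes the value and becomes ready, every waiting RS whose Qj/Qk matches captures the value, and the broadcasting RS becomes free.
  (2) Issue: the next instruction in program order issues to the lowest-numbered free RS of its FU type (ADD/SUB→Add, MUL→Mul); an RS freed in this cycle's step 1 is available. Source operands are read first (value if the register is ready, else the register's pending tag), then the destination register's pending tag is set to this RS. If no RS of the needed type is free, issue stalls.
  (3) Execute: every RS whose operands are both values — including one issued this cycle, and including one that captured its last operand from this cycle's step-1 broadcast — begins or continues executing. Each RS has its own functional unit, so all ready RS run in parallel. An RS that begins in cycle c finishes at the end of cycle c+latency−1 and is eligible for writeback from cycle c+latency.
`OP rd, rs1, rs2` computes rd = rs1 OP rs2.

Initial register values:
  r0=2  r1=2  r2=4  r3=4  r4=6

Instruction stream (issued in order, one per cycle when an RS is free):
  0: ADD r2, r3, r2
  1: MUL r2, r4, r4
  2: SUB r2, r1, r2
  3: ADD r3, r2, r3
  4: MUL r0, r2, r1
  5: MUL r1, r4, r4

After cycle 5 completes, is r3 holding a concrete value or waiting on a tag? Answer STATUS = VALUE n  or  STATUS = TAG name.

STATUS = TAG Add2

cycle 1: issue ADD r2<-Add1 // r0:2,r1:2,r2:Add1,r3:4,r4:6
cycle 2: issue MUL r2<-Mul1 // r0:2,r1:2,r2:Mul1,r3:4,r4:6
cycle 3: CDB Add1=8; issue SUB r2<-Add1 // r0:2,r1:2,r2:Add1,r3:4,r4:6
cycle 4: issue ADD r3<-Add2 // r0:2,r1:2,r2:Add1,r3:Add2,r4:6
cycle 5: issue MUL r0<-Mul2 // r0:Mul2,r1:2,r2:Add1,r3:Add2,r4:6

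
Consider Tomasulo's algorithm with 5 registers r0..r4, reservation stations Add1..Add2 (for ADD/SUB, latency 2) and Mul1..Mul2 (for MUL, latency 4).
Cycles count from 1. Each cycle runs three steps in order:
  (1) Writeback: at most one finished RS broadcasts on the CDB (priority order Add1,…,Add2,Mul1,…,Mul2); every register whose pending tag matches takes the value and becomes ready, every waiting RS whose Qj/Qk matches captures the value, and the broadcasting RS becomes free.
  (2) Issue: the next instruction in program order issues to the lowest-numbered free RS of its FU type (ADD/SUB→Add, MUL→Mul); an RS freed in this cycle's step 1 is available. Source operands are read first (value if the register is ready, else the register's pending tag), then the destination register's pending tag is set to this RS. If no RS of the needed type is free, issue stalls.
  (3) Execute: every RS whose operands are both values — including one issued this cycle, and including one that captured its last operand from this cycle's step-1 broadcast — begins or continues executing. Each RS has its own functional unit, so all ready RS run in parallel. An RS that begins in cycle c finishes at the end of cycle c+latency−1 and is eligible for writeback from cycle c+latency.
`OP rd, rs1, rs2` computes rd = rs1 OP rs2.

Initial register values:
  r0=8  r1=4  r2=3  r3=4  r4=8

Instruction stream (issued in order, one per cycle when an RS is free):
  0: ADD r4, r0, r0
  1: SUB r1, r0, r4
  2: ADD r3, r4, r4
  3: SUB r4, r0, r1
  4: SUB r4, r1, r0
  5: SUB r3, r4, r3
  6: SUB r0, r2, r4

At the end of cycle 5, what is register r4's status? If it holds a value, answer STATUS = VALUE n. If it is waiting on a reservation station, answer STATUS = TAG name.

  c1: issue ADD r4<-Add1  regs: r0:8,r1:4,r2:3,r3:4,r4:Add1
  c2: issue SUB r1<-Add2  regs: r0:8,r1:Add2,r2:3,r3:4,r4:Add1
  c3: CDB Add1=16; issue ADD r3<-Add1  regs: r0:8,r1:Add2,r2:3,r3:Add1,r4:16
  c4: stall  regs: r0:8,r1:Add2,r2:3,r3:Add1,r4:16
  c5: CDB Add1=32; issue SUB r4<-Add1  regs: r0:8,r1:Add2,r2:3,r3:32,r4:Add1

STATUS = TAG Add1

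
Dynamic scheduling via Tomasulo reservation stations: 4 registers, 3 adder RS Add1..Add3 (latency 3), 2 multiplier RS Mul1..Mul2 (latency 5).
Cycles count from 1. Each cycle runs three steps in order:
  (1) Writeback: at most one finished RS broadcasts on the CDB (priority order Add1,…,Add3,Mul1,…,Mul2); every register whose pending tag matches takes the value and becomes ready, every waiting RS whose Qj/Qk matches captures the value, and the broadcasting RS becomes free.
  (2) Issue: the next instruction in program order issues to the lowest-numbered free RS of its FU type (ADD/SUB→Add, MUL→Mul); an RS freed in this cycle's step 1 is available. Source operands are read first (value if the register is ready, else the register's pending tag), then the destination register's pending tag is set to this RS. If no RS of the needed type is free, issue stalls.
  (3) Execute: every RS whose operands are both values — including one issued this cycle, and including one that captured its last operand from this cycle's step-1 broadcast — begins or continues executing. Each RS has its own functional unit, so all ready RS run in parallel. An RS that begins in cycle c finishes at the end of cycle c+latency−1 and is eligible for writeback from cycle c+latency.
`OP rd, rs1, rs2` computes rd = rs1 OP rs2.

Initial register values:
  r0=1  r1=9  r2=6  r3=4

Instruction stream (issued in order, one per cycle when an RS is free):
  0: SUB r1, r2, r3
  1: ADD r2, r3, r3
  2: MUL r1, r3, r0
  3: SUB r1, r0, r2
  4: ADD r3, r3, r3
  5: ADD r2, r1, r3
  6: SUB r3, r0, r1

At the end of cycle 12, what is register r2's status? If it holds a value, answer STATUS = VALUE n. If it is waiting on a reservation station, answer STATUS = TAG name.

STATUS = VALUE 1

c1: issue SUB r1<-Add1 | r0:1,r1:Add1,r2:6,r3:4
c2: issue ADD r2<-Add2 | r0:1,r1:Add1,r2:Add2,r3:4
c3: issue MUL r1<-Mul1 | r0:1,r1:Mul1,r2:Add2,r3:4
c4: CDB Add1=2; issue SUB r1<-Add1 | r0:1,r1:Add1,r2:Add2,r3:4
c5: CDB Add2=8; issue ADD r3<-Add2 | r0:1,r1:Add1,r2:8,r3:Add2
c6: issue ADD r2<-Add3 | r0:1,r1:Add1,r2:Add3,r3:Add2
c7: stall | r0:1,r1:Add1,r2:Add3,r3:Add2
c8: CDB Add1=-7; issue SUB r3<-Add1 | r0:1,r1:-7,r2:Add3,r3:Add1
c9: CDB Add2=8 | r0:1,r1:-7,r2:Add3,r3:Add1
c10: CDB Mul1=4 | r0:1,r1:-7,r2:Add3,r3:Add1
c11: CDB Add1=8 | r0:1,r1:-7,r2:Add3,r3:8
c12: CDB Add3=1 | r0:1,r1:-7,r2:1,r3:8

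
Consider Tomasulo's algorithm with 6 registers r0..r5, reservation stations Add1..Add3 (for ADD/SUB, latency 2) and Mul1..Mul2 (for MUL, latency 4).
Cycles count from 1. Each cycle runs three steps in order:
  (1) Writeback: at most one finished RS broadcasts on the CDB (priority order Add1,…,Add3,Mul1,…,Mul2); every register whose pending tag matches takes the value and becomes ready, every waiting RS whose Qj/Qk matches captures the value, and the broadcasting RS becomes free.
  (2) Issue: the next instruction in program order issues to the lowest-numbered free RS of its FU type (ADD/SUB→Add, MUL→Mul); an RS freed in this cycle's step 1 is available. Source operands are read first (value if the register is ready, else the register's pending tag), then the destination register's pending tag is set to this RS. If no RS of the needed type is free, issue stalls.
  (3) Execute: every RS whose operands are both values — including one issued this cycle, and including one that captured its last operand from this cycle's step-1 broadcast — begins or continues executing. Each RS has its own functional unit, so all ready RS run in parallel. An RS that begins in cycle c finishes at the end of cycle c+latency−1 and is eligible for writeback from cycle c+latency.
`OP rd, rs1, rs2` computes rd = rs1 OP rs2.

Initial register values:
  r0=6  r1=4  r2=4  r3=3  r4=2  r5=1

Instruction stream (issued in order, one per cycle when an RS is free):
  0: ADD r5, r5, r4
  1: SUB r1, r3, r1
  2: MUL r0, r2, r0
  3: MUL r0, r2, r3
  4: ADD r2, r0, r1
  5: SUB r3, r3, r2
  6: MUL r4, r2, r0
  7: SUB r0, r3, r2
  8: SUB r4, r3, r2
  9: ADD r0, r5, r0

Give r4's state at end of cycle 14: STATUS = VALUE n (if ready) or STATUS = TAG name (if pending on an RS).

  c1: issue ADD r5<-Add1  regs: r0:6,r1:4,r2:4,r3:3,r4:2,r5:Add1
  c2: issue SUB r1<-Add2  regs: r0:6,r1:Add2,r2:4,r3:3,r4:2,r5:Add1
  c3: CDB Add1=3; issue MUL r0<-Mul1  regs: r0:Mul1,r1:Add2,r2:4,r3:3,r4:2,r5:3
  c4: CDB Add2=-1; issue MUL r0<-Mul2  regs: r0:Mul2,r1:-1,r2:4,r3:3,r4:2,r5:3
  c5: issue ADD r2<-Add1  regs: r0:Mul2,r1:-1,r2:Add1,r3:3,r4:2,r5:3
  c6: issue SUB r3<-Add2  regs: r0:Mul2,r1:-1,r2:Add1,r3:Add2,r4:2,r5:3
  c7: CDB Mul1=24; issue MUL r4<-Mul1  regs: r0:Mul2,r1:-1,r2:Add1,r3:Add2,r4:Mul1,r5:3
  c8: CDB Mul2=12; issue SUB r0<-Add3  regs: r0:Add3,r1:-1,r2:Add1,r3:Add2,r4:Mul1,r5:3
  c9: stall  regs: r0:Add3,r1:-1,r2:Add1,r3:Add2,r4:Mul1,r5:3
  c10: CDB Add1=11; issue SUB r4<-Add1  regs: r0:Add3,r1:-1,r2:11,r3:Add2,r4:Add1,r5:3
  c11: stall  regs: r0:Add3,r1:-1,r2:11,r3:Add2,r4:Add1,r5:3
  c12: CDB Add2=-8; issue ADD r0<-Add2  regs: r0:Add2,r1:-1,r2:11,r3:-8,r4:Add1,r5:3
  c13: -  regs: r0:Add2,r1:-1,r2:11,r3:-8,r4:Add1,r5:3
  c14: CDB Add1=-19  regs: r0:Add2,r1:-1,r2:11,r3:-8,r4:-19,r5:3

STATUS = VALUE -19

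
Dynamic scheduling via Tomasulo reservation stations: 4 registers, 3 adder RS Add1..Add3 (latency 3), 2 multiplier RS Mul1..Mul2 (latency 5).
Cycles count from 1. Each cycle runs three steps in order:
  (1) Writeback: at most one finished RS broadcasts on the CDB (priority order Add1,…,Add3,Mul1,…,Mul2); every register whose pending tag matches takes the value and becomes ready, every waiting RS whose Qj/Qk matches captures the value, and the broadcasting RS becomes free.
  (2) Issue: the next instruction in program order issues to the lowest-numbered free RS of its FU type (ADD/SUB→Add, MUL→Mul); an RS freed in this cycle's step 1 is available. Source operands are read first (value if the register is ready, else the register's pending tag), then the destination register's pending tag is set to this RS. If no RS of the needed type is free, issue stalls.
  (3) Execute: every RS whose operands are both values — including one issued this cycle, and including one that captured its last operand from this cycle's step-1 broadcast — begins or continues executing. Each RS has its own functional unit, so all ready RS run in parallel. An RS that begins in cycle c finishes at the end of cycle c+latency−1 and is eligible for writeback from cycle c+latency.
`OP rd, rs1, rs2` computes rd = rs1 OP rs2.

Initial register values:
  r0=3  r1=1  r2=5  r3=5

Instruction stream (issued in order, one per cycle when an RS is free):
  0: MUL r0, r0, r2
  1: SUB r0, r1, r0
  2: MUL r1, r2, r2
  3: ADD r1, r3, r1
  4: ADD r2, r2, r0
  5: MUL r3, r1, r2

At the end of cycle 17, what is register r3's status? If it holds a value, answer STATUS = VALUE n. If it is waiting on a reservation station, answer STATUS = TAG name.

STATUS = VALUE -270

c1: issue MUL r0<-Mul1 | r0:Mul1,r1:1,r2:5,r3:5
c2: issue SUB r0<-Add1 | r0:Add1,r1:1,r2:5,r3:5
c3: issue MUL r1<-Mul2 | r0:Add1,r1:Mul2,r2:5,r3:5
c4: issue ADD r1<-Add2 | r0:Add1,r1:Add2,r2:5,r3:5
c5: issue ADD r2<-Add3 | r0:Add1,r1:Add2,r2:Add3,r3:5
c6: CDB Mul1=15; issue MUL r3<-Mul1 | r0:Add1,r1:Add2,r2:Add3,r3:Mul1
c7: - | r0:Add1,r1:Add2,r2:Add3,r3:Mul1
c8: CDB Mul2=25 | r0:Add1,r1:Add2,r2:Add3,r3:Mul1
c9: CDB Add1=-14 | r0:-14,r1:Add2,r2:Add3,r3:Mul1
c10: - | r0:-14,r1:Add2,r2:Add3,r3:Mul1
c11: CDB Add2=30 | r0:-14,r1:30,r2:Add3,r3:Mul1
c12: CDB Add3=-9 | r0:-14,r1:30,r2:-9,r3:Mul1
c13: - | r0:-14,r1:30,r2:-9,r3:Mul1
c14: - | r0:-14,r1:30,r2:-9,r3:Mul1
c15: - | r0:-14,r1:30,r2:-9,r3:Mul1
c16: - | r0:-14,r1:30,r2:-9,r3:Mul1
c17: CDB Mul1=-270 | r0:-14,r1:30,r2:-9,r3:-270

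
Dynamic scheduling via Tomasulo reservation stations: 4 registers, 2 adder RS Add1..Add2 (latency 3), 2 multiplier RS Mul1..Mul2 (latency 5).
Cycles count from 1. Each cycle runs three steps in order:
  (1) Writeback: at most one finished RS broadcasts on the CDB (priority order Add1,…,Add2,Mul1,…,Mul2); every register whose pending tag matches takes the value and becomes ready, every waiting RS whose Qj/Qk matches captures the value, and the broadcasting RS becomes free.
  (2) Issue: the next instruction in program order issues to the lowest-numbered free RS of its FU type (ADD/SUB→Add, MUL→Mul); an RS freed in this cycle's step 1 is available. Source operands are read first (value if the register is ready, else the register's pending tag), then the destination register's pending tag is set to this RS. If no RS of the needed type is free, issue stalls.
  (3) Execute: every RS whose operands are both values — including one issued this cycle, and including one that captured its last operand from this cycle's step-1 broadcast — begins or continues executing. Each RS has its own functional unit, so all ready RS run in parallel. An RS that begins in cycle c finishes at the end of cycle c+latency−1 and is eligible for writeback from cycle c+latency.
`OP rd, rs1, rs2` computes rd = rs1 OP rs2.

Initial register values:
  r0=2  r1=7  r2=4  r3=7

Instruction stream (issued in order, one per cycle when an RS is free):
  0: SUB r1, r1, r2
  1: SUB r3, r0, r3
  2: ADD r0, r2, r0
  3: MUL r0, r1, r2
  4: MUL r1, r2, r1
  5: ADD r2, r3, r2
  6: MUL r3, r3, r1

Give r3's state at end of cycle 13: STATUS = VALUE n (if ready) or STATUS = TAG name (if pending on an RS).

c1: issue SUB r1<-Add1 | r0:2,r1:Add1,r2:4,r3:7
c2: issue SUB r3<-Add2 | r0:2,r1:Add1,r2:4,r3:Add2
c3: stall | r0:2,r1:Add1,r2:4,r3:Add2
c4: CDB Add1=3; issue ADD r0<-Add1 | r0:Add1,r1:3,r2:4,r3:Add2
c5: CDB Add2=-5; issue MUL r0<-Mul1 | r0:Mul1,r1:3,r2:4,r3:-5
c6: issue MUL r1<-Mul2 | r0:Mul1,r1:Mul2,r2:4,r3:-5
c7: CDB Add1=6; issue ADD r2<-Add1 | r0:Mul1,r1:Mul2,r2:Add1,r3:-5
c8: stall | r0:Mul1,r1:Mul2,r2:Add1,r3:-5
c9: stall | r0:Mul1,r1:Mul2,r2:Add1,r3:-5
c10: CDB Add1=-1; stall | r0:Mul1,r1:Mul2,r2:-1,r3:-5
c11: CDB Mul1=12; issue MUL r3<-Mul1 | r0:12,r1:Mul2,r2:-1,r3:Mul1
c12: CDB Mul2=12 | r0:12,r1:12,r2:-1,r3:Mul1
c13: - | r0:12,r1:12,r2:-1,r3:Mul1

STATUS = TAG Mul1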